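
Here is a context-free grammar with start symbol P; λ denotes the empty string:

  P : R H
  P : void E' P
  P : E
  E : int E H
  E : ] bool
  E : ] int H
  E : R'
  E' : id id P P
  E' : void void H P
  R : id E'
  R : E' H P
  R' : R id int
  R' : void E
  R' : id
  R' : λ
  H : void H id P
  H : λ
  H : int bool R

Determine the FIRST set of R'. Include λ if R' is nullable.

{ id, void, λ }

From R' : R id int: add FIRST(R) = { id, void }.
R' : void E contributes {void}.
R' : id contributes {id}.
R' : λ contributes λ.
Union: FIRST(R') = { id, void, λ }.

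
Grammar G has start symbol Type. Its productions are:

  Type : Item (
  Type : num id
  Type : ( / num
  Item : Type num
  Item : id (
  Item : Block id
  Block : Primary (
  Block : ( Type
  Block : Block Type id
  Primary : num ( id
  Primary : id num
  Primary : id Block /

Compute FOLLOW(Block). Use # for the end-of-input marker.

{ (, /, id, num }

In Item : Block id: add FIRST(id) = { id }.
In Block : Block Type id: add FIRST(Type id) = { (, id, num }.
In Primary : id Block /: add FIRST(/) = { / }.
Union: FOLLOW(Block) = { (, /, id, num }.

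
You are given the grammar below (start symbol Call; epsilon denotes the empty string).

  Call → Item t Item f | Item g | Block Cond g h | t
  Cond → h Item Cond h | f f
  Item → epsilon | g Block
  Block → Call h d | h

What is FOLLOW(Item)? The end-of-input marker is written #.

In Call → Item t Item f: add FIRST(t Item f) = { t }.
In Call → Item t Item f: add FIRST(f) = { f }.
In Call → Item g: add FIRST(g) = { g }.
In Cond → h Item Cond h: add FIRST(Cond h) = { f, h }.
Union: FOLLOW(Item) = { f, g, h, t }.

{ f, g, h, t }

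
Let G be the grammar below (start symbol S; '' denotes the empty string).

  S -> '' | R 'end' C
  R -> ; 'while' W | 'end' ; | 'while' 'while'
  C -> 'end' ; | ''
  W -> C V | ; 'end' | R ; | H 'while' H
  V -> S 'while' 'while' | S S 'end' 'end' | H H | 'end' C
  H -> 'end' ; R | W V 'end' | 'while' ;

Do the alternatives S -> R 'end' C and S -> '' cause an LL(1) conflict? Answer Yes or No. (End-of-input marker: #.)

FIRST(R 'end' C) = { 'end', 'while', ; } and FIRST('') = { '' }.
The second alternative is nullable and FOLLOW(S) = { #, 'end', 'while', ; } shares 'end' with FIRST of the first — conflict.

Yes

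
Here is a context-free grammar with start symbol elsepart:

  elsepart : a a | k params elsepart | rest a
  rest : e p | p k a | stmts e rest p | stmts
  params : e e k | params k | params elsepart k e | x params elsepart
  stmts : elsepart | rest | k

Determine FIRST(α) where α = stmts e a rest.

Add FIRST(stmts) = { a, e, k, p }; stmts is not nullable, stop.

{ a, e, k, p }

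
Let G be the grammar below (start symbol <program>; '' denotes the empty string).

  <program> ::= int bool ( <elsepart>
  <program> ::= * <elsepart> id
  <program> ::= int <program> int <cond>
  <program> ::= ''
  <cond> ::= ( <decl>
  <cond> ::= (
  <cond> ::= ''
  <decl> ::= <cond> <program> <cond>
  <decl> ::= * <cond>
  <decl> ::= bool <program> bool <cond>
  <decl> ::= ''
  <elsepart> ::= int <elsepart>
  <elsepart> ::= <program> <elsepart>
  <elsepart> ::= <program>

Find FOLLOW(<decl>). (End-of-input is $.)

{ $, (, *, bool, id, int }

In <cond> ::= ( <decl>: <decl> is at the end, add FOLLOW(<cond>) = { $, (, *, bool, id, int }.
Union: FOLLOW(<decl>) = { $, (, *, bool, id, int }.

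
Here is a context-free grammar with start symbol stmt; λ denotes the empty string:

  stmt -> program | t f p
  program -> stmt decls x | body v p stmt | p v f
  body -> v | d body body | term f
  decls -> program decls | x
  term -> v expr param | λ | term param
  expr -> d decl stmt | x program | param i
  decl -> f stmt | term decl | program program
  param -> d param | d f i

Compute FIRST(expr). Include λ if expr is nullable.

{ d, x }

expr -> d decl stmt contributes {d}.
expr -> x program contributes {x}.
From expr -> param i: add FIRST(param) = { d }.
Union: FIRST(expr) = { d, x }.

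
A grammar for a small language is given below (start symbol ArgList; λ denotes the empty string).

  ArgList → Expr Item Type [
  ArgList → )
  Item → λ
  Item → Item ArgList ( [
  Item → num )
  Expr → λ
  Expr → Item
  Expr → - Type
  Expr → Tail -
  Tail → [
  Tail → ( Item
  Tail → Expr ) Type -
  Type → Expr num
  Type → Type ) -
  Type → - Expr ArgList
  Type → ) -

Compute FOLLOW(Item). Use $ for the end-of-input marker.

{ (, ), -, [, num }

In ArgList → Expr Item Type [: add FIRST(Type [) = { (, ), -, [, num }.
In Item → Item ArgList ( [: add FIRST(ArgList ( [) = { (, ), -, [, num }.
In Expr → Item: Item is at the end, add FOLLOW(Expr) = { (, ), -, [, num }.
In Tail → ( Item: Item is at the end, add FOLLOW(Tail) = { - }.
Union: FOLLOW(Item) = { (, ), -, [, num }.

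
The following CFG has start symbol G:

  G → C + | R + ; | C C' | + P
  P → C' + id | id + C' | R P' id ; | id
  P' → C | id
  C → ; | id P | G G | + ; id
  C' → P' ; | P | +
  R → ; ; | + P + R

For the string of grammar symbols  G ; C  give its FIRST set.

Add FIRST(G) = { +, ;, id }; G is not nullable, stop.

{ +, ;, id }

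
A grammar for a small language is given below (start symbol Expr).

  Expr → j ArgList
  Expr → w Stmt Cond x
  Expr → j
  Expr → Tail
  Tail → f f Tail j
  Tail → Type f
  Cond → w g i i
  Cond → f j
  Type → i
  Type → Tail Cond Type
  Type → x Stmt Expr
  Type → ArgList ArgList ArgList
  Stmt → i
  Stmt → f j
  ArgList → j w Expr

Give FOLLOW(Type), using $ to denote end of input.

{ f }

In Tail → Type f: add FIRST(f) = { f }.
In Type → Tail Cond Type: Type is at the end, add FOLLOW(Type) = { f }.
Union: FOLLOW(Type) = { f }.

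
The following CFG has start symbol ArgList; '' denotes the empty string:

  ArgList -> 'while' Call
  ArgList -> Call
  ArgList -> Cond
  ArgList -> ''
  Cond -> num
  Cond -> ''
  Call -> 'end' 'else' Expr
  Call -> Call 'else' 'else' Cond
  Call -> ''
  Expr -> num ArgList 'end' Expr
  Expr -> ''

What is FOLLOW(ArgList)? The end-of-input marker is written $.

ArgList is the start symbol, so $ ∈ FOLLOW(ArgList).
In Expr -> num ArgList 'end' Expr: add FIRST('end' Expr) = { 'end' }.
Union: FOLLOW(ArgList) = { $, 'end' }.

{ $, 'end' }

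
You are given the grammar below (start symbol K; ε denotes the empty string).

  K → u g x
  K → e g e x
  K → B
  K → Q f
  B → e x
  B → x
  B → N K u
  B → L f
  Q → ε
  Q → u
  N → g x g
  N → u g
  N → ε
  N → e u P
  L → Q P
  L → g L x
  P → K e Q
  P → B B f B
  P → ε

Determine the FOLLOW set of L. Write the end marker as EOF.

{ f, x }

In B → L f: add FIRST(f) = { f }.
In L → g L x: add FIRST(x) = { x }.
Union: FOLLOW(L) = { f, x }.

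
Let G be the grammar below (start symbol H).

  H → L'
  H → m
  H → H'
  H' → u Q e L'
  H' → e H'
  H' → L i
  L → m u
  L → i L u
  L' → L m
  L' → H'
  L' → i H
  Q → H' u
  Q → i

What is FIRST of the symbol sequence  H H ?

Add FIRST(H) = { e, i, m, u }; H is not nullable, stop.

{ e, i, m, u }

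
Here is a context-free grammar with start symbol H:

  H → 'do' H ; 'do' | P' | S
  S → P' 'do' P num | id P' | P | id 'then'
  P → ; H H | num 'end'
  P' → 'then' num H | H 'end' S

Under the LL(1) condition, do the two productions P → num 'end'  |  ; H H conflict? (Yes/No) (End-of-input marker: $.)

No

FIRST(num 'end') = { num } and FIRST(; H H) = { ; }.
The FIRST sets are disjoint and neither alternative is nullable — no conflict.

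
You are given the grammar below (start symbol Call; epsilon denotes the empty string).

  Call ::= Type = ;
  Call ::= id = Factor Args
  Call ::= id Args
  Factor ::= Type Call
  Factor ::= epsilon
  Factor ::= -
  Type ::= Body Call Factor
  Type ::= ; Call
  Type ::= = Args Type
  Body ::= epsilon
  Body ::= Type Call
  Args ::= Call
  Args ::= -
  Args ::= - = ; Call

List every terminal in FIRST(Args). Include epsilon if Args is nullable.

From Args ::= Call: add FIRST(Call) = { ;, =, id }.
Args ::= - contributes {-}.
Args ::= - = ; Call contributes {-}.
Union: FIRST(Args) = { -, ;, =, id }.

{ -, ;, =, id }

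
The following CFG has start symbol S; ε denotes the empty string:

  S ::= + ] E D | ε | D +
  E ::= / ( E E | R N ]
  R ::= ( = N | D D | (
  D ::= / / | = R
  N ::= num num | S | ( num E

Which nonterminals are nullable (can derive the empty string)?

Directly nullable (have an ε-production): S.
N ::= S with every symbol nullable, so N is nullable.
No other nonterminal has a production whose RHS symbols are all nullable.

{ N, S }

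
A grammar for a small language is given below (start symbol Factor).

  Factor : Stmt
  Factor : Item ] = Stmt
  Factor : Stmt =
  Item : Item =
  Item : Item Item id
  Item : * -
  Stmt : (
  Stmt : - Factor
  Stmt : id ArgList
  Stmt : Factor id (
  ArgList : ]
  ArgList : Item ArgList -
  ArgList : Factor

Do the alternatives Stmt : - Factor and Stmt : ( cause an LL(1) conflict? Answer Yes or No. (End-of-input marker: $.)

No

FIRST(- Factor) = { - } and FIRST(() = { ( }.
The FIRST sets are disjoint and neither alternative is nullable — no conflict.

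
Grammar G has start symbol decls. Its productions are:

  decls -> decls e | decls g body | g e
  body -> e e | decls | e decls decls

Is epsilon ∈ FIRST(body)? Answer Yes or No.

No

No nonterminal in this grammar is nullable.
No production of body has an RHS whose symbols are all nullable, so body is not nullable.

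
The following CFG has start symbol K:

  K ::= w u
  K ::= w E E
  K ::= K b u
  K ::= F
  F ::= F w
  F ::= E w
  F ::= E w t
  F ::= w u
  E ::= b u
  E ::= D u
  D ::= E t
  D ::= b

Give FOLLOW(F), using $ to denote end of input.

{ $, b, w }

In K ::= F: F is at the end, add FOLLOW(K) = { $, b }.
In F ::= F w: add FIRST(w) = { w }.
Union: FOLLOW(F) = { $, b, w }.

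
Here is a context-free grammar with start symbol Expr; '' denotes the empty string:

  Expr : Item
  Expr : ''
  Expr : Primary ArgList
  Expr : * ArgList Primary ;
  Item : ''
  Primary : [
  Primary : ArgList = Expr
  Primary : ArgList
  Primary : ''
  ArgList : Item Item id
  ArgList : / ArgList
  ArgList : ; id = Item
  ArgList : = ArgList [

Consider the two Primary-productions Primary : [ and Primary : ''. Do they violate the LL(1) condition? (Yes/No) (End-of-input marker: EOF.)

FIRST([) = { [ } and FIRST('') = { '' }.
The second is nullable but FOLLOW(Primary) = { /, ;, =, id } is disjoint from FIRST of the first.

No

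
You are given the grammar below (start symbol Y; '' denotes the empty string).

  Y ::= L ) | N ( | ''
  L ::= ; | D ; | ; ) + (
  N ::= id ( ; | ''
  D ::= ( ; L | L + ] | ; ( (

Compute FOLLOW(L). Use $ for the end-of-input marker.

In Y ::= L ): add FIRST()) = { ) }.
In D ::= ( ; L: L is at the end, add FOLLOW(D) = { ; }.
In D ::= L + ]: add FIRST(+ ]) = { + }.
Union: FOLLOW(L) = { ), +, ; }.

{ ), +, ; }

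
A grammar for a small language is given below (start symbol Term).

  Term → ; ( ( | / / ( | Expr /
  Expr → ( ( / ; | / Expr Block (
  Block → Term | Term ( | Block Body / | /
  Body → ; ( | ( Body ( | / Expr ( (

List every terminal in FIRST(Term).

{ (, /, ; }

Term → ; ( ( contributes {;}.
Term → / / ( contributes {/}.
From Term → Expr /: add FIRST(Expr) = { (, / }.
Union: FIRST(Term) = { (, /, ; }.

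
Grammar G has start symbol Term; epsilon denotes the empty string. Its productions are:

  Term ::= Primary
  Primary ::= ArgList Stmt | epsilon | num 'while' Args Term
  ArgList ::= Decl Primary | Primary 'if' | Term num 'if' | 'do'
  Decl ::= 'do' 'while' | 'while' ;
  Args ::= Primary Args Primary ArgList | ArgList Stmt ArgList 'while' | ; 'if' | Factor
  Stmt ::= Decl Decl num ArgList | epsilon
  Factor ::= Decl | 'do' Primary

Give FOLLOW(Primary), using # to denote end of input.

{ #, 'do', 'if', 'while', ;, num }

In Term ::= Primary: Primary is at the end, add FOLLOW(Term) = { #, 'do', 'if', 'while', ;, num }.
In ArgList ::= Decl Primary: Primary is at the end, add FOLLOW(ArgList) = { #, 'do', 'if', 'while', ;, num }.
In ArgList ::= Primary 'if': add FIRST('if') = { 'if' }.
In Args ::= Primary Args Primary ArgList: add FIRST(Args Primary ArgList) = { 'do', 'if', 'while', ;, num }.
In Args ::= Primary Args Primary ArgList: add FIRST(ArgList) = { 'do', 'if', 'while', num }.
In Factor ::= 'do' Primary: Primary is at the end, add FOLLOW(Factor) = { #, 'do', 'if', 'while', ;, num }.
Union: FOLLOW(Primary) = { #, 'do', 'if', 'while', ;, num }.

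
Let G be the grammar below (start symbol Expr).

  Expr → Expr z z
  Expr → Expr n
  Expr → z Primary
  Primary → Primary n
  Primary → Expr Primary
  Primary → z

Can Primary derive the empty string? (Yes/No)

No nonterminal in this grammar is nullable.
No production of Primary has an RHS whose symbols are all nullable, so Primary is not nullable.

No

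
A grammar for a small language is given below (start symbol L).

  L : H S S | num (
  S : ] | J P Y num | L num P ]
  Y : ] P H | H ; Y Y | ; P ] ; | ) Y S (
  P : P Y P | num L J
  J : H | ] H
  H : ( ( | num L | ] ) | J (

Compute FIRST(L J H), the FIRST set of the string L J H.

Add FIRST(L) = { (, ], num }; L is not nullable, stop.

{ (, ], num }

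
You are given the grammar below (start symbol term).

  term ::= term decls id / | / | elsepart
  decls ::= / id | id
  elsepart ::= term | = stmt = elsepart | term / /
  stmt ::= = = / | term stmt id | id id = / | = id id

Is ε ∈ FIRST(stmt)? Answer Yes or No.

No

No nonterminal in this grammar is nullable.
No production of stmt has an RHS whose symbols are all nullable, so stmt is not nullable.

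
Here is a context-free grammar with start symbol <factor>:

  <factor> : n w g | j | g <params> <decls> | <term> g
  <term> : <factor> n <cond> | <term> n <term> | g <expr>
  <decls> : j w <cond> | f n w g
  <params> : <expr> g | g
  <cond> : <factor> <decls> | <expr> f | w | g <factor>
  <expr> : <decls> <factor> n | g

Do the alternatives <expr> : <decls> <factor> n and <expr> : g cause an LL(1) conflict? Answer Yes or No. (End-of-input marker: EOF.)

FIRST(<decls> <factor> n) = { f, j } and FIRST(g) = { g }.
The FIRST sets are disjoint and neither alternative is nullable — no conflict.

No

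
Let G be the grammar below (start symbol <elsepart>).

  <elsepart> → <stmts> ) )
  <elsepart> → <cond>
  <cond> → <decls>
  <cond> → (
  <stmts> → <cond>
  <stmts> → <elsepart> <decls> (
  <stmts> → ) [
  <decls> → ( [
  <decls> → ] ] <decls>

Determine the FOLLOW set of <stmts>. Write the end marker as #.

In <elsepart> → <stmts> ) ): add FIRST() )) = { ) }.
Union: FOLLOW(<stmts>) = { ) }.

{ ) }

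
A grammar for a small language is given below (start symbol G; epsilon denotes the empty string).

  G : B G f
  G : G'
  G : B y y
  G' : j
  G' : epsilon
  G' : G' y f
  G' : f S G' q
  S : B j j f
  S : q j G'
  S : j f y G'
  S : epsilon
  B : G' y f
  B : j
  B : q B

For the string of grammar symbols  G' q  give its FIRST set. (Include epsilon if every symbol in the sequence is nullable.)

Add FIRST(G')\{epsilon} = { f, j, y }; G' is nullable, continue.
q is a terminal; add {q} and stop.

{ f, j, q, y }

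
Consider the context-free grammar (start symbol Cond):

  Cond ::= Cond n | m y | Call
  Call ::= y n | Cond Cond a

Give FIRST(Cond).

From Cond ::= Cond n: add FIRST(Cond) = { m, y }.
Cond ::= m y contributes {m}.
From Cond ::= Call: add FIRST(Call) = { m, y }.
Union: FIRST(Cond) = { m, y }.

{ m, y }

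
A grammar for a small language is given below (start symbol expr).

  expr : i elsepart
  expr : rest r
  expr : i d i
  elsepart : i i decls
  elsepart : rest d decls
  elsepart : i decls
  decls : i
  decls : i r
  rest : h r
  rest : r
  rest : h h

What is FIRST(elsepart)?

{ h, i, r }

elsepart : i i decls contributes {i}.
From elsepart : rest d decls: add FIRST(rest) = { h, r }.
elsepart : i decls contributes {i}.
Union: FIRST(elsepart) = { h, i, r }.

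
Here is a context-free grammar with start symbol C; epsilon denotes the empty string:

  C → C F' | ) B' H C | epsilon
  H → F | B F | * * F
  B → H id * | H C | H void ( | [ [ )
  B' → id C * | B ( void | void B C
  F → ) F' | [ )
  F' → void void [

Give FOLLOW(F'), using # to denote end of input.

In C → C F': F' is at the end, add FOLLOW(C) = { #, (, ), *, [, void }.
In F → ) F': F' is at the end, add FOLLOW(F) = { #, (, ), *, [, id, void }.
Union: FOLLOW(F') = { #, (, ), *, [, id, void }.

{ #, (, ), *, [, id, void }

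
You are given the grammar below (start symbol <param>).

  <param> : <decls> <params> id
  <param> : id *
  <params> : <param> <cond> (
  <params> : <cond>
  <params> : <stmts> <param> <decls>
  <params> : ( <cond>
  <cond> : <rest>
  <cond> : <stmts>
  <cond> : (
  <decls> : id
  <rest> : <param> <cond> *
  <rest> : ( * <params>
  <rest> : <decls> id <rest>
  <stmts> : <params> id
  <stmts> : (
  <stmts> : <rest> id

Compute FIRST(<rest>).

{ (, id }

From <rest> : <param> <cond> *: add FIRST(<param>) = { id }.
<rest> : ( * <params> contributes {(}.
From <rest> : <decls> id <rest>: add FIRST(<decls>) = { id }.
Union: FIRST(<rest>) = { (, id }.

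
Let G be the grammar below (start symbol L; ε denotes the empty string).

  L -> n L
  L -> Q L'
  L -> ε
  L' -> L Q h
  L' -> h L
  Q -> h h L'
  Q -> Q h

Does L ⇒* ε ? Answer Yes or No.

Yes

L has an ε-production, so L ⇒ ε.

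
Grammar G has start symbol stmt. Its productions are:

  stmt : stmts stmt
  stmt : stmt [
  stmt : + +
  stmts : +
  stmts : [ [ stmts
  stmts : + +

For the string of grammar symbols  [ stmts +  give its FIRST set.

{ [ }

[ is a terminal; add {[} and stop.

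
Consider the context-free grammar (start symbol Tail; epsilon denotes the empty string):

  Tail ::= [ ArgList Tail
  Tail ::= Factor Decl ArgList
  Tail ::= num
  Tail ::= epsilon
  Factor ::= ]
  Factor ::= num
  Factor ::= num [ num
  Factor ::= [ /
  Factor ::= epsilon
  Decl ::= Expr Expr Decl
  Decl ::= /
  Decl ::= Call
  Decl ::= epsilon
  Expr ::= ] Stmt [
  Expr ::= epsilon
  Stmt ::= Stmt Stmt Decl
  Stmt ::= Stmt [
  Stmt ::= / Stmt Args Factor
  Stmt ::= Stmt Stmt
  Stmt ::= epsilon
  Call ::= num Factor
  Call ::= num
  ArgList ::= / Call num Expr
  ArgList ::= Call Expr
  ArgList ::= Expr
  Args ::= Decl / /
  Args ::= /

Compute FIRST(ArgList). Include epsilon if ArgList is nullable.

{ /, ], num, epsilon }

ArgList ::= / Call num Expr contributes {/}.
From ArgList ::= Call Expr: add FIRST(Call) = { num }.
From ArgList ::= Expr: add FIRST(Expr) = { ], epsilon } (including epsilon since Expr is nullable).
Union: FIRST(ArgList) = { /, ], num, epsilon }.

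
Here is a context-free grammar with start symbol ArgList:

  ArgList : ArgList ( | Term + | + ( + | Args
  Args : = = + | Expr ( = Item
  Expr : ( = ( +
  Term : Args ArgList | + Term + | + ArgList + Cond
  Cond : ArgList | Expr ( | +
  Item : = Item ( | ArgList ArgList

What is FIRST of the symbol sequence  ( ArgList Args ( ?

{ ( }

( is a terminal; add {(} and stop.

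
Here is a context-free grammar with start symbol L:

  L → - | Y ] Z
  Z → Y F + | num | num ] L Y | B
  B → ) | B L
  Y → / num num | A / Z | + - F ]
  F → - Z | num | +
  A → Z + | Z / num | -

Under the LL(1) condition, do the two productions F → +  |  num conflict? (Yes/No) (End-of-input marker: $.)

FIRST(+) = { + } and FIRST(num) = { num }.
The FIRST sets are disjoint and neither alternative is nullable — no conflict.

No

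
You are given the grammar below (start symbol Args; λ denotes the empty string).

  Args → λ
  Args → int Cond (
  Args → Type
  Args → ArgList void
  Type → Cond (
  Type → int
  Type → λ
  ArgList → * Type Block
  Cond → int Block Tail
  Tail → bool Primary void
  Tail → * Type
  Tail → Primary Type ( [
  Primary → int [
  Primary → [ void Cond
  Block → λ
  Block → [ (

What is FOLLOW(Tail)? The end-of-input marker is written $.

{ (, int, void }

In Cond → int Block Tail: Tail is at the end, add FOLLOW(Cond) = { (, int, void }.
Union: FOLLOW(Tail) = { (, int, void }.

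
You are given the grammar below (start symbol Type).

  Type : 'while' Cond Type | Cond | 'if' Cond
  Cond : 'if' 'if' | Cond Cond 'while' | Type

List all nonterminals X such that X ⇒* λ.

No nonterminal has an empty production or an RHS whose symbols are all nullable.

{ } (none)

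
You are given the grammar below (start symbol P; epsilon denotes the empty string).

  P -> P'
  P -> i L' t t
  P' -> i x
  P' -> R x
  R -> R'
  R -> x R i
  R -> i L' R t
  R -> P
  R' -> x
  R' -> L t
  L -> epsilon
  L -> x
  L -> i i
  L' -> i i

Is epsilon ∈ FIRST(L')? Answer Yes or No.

Nullable nonterminals: L.
No production of L' has an RHS whose symbols are all nullable, so L' is not nullable.

No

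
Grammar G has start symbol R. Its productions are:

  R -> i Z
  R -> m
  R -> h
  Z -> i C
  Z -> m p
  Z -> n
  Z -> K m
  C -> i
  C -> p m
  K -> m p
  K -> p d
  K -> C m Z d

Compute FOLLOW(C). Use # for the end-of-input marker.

In Z -> i C: C is at the end, add FOLLOW(Z) = { #, d }.
In K -> C m Z d: add FIRST(m Z d) = { m }.
Union: FOLLOW(C) = { #, d, m }.

{ #, d, m }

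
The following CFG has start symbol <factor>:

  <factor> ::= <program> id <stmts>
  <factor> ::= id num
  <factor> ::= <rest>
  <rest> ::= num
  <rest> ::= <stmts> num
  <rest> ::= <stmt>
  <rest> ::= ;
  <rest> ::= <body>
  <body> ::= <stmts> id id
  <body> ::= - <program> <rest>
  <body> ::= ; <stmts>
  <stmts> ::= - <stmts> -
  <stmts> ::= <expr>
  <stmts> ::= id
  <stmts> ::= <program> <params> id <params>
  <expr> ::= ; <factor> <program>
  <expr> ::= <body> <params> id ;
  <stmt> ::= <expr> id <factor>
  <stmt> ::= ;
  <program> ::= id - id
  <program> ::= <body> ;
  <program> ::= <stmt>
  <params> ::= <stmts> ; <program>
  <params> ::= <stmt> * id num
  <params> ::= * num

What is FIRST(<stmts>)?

{ -, ;, id }

<stmts> ::= - <stmts> - contributes {-}.
From <stmts> ::= <expr>: add FIRST(<expr>) = { -, ;, id }.
<stmts> ::= id contributes {id}.
From <stmts> ::= <program> <params> id <params>: add FIRST(<program>) = { -, ;, id }.
Union: FIRST(<stmts>) = { -, ;, id }.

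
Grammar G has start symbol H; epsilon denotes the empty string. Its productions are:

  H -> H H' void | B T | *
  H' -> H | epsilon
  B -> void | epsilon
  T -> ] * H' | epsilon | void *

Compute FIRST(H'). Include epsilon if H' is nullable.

{ *, ], void, epsilon }

From H' -> H: add FIRST(H) = { *, ], void, epsilon } (including epsilon since H is nullable).
H' -> epsilon contributes epsilon.
Union: FIRST(H') = { *, ], void, epsilon }.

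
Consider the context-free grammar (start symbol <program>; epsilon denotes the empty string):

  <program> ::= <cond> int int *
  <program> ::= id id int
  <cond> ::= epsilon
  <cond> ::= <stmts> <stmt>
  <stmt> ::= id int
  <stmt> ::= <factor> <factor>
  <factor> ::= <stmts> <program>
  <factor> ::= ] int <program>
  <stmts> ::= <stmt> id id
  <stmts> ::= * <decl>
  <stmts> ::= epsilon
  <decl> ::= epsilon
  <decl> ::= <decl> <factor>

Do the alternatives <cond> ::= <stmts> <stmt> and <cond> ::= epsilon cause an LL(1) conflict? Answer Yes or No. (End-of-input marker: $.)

Yes

FIRST(<stmts> <stmt>) = { *, ], id, int } and FIRST(epsilon) = { epsilon }.
The second alternative is nullable and FOLLOW(<cond>) = { int } shares int with FIRST of the first — conflict.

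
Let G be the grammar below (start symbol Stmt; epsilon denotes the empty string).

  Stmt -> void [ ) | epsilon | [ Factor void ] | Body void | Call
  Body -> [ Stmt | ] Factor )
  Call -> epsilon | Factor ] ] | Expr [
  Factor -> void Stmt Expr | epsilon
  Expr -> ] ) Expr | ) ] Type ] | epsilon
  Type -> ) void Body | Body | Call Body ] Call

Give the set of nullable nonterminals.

{ Call, Expr, Factor, Stmt }

Directly nullable (have an epsilon-production): Stmt, Call, Factor, Expr.
No other nonterminal has a production whose RHS symbols are all nullable.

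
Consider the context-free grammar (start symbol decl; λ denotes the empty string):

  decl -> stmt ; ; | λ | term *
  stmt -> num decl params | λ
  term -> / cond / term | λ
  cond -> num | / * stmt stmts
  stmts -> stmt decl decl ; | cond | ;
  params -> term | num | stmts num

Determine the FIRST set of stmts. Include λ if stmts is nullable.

{ *, /, ;, num }

From stmts -> stmt decl decl ;: stmt, decl, decl nullable, take FIRST(stmt) ∪ FIRST(decl) ∪ FIRST(decl) ∪ {;} = { *, /, ;, num }.
From stmts -> cond: add FIRST(cond) = { /, num }.
stmts -> ; contributes {;}.
Union: FIRST(stmts) = { *, /, ;, num }.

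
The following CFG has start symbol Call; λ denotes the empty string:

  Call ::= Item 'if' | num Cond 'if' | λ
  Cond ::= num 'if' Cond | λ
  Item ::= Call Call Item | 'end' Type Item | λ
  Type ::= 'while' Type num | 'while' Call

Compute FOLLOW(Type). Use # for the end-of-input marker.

{ 'end', 'if', num }

In Item ::= 'end' Type Item: add FIRST(Item)\{λ} = { 'end', 'if', num }.
  Since Item is nullable, also add FOLLOW(Item) = { 'if' }.
In Type ::= 'while' Type num: add FIRST(num) = { num }.
Union: FOLLOW(Type) = { 'end', 'if', num }.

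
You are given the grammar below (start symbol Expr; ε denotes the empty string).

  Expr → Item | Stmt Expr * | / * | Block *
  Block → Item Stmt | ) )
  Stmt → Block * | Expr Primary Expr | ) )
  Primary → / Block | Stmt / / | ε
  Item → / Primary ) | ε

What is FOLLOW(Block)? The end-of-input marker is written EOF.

In Expr → Block *: add FIRST(*) = { * }.
In Stmt → Block *: add FIRST(*) = { * }.
In Primary → / Block: Block is at the end, add FOLLOW(Primary) = { ), *, / }.
Union: FOLLOW(Block) = { ), *, / }.

{ ), *, / }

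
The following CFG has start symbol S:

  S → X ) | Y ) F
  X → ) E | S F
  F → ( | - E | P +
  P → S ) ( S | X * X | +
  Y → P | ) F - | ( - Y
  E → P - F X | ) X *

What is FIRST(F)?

F → ( contributes {(}.
F → - E contributes {-}.
From F → P +: add FIRST(P) = { (, ), + }.
Union: FIRST(F) = { (, ), +, - }.

{ (, ), +, - }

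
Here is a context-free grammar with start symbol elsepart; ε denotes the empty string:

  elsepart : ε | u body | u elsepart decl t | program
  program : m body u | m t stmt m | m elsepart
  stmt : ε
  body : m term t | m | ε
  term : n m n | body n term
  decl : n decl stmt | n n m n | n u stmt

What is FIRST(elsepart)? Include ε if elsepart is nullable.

{ m, u, ε }

elsepart : ε contributes ε.
elsepart : u body contributes {u}.
elsepart : u elsepart decl t contributes {u}.
From elsepart : program: add FIRST(program) = { m }.
Union: FIRST(elsepart) = { m, u, ε }.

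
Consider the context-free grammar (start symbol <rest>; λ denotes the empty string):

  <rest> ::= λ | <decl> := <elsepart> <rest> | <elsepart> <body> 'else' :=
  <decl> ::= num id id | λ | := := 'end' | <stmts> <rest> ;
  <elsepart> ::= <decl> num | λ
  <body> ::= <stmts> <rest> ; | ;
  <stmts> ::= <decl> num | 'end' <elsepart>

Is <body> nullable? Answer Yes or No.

No

Nullable nonterminals: <decl>, <elsepart>, <rest>.
No production of <body> has an RHS whose symbols are all nullable, so <body> is not nullable.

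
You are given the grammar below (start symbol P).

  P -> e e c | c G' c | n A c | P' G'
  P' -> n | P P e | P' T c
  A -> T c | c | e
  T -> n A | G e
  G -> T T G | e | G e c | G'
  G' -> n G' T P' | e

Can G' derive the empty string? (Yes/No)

No nonterminal in this grammar is nullable.
No production of G' has an RHS whose symbols are all nullable, so G' is not nullable.

No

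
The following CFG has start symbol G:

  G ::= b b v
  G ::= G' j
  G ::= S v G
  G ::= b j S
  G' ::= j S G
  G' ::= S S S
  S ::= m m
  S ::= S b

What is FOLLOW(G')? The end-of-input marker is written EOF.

{ j }

In G ::= G' j: add FIRST(j) = { j }.
Union: FOLLOW(G') = { j }.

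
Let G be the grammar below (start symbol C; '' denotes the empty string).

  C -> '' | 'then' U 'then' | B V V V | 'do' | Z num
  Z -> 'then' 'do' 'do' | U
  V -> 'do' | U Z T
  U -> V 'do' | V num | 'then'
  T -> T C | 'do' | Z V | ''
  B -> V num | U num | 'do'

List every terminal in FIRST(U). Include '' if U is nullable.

From U -> V 'do': add FIRST(V) = { 'do', 'then' }.
From U -> V num: add FIRST(V) = { 'do', 'then' }.
U -> 'then' contributes {'then'}.
Union: FIRST(U) = { 'do', 'then' }.

{ 'do', 'then' }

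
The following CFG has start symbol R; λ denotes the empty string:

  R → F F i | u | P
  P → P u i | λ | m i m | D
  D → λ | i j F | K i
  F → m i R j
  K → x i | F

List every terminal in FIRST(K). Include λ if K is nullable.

{ m, x }

K → x i contributes {x}.
From K → F: add FIRST(F) = { m }.
Union: FIRST(K) = { m, x }.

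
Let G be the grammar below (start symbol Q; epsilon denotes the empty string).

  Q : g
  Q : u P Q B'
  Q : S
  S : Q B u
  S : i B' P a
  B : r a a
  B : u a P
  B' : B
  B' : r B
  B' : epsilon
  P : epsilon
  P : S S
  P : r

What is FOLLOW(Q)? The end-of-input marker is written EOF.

Q is the start symbol, so EOF ∈ FOLLOW(Q).
In Q : u P Q B': add FIRST(B')\{epsilon} = { r, u }.
  Since B' is nullable, also add FOLLOW(Q) = { EOF, r, u }.
In S : Q B u: add FIRST(B u) = { r, u }.
Union: FOLLOW(Q) = { EOF, r, u }.

{ EOF, r, u }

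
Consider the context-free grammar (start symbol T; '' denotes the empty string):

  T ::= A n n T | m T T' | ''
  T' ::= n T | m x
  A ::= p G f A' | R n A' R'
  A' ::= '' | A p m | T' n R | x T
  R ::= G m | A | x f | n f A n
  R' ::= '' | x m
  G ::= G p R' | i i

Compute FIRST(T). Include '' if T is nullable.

From T ::= A n n T: add FIRST(A) = { i, n, p, x }.
T ::= m T T' contributes {m}.
T ::= '' contributes ''.
Union: FIRST(T) = { i, m, n, p, x, '' }.

{ i, m, n, p, x, '' }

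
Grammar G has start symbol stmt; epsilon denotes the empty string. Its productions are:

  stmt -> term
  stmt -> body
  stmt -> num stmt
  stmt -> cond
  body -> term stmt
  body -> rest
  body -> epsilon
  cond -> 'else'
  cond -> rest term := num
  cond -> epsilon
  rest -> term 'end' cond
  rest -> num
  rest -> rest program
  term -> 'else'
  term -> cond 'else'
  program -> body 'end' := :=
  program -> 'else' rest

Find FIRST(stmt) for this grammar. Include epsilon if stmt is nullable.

From stmt -> term: add FIRST(term) = { 'else', num }.
From stmt -> body: add FIRST(body) = { 'else', num, epsilon } (including epsilon since body is nullable).
stmt -> num stmt contributes {num}.
From stmt -> cond: add FIRST(cond) = { 'else', num, epsilon } (including epsilon since cond is nullable).
Union: FIRST(stmt) = { 'else', num, epsilon }.

{ 'else', num, epsilon }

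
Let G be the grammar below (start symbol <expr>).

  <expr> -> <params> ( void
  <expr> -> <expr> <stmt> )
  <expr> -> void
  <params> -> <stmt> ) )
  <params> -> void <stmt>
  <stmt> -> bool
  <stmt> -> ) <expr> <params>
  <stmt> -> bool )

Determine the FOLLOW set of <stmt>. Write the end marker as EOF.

{ (, ) }

In <expr> -> <expr> <stmt> ): add FIRST()) = { ) }.
In <params> -> <stmt> ) ): add FIRST() )) = { ) }.
In <params> -> void <stmt>: <stmt> is at the end, add FOLLOW(<params>) = { (, ) }.
Union: FOLLOW(<stmt>) = { (, ) }.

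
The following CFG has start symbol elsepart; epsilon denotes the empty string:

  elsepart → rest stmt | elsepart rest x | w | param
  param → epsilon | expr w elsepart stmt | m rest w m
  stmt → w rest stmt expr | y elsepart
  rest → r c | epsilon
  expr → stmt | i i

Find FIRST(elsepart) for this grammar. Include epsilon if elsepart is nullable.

{ i, m, r, w, x, y, epsilon }

From elsepart → rest stmt: rest nullable, take FIRST(rest) ∪ FIRST(stmt) = { r, w, y }.
From elsepart → elsepart rest x: elsepart, rest nullable, take FIRST(elsepart) ∪ FIRST(rest) ∪ {x} = { i, m, r, w, x, y }.
elsepart → w contributes {w}.
From elsepart → param: add FIRST(param) = { i, m, w, y, epsilon } (including epsilon since param is nullable).
Union: FIRST(elsepart) = { i, m, r, w, x, y, epsilon }.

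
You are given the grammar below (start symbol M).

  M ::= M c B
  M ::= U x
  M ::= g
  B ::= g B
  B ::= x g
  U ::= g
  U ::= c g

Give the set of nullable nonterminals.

{ } (none)

No nonterminal has an empty production or an RHS whose symbols are all nullable.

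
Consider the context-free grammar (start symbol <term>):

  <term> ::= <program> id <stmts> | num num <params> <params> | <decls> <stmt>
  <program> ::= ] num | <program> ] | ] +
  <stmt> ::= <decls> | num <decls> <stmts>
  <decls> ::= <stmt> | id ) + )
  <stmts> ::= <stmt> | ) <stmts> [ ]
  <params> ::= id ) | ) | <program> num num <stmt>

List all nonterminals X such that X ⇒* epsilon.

No nonterminal has an empty production or an RHS whose symbols are all nullable.

{ } (none)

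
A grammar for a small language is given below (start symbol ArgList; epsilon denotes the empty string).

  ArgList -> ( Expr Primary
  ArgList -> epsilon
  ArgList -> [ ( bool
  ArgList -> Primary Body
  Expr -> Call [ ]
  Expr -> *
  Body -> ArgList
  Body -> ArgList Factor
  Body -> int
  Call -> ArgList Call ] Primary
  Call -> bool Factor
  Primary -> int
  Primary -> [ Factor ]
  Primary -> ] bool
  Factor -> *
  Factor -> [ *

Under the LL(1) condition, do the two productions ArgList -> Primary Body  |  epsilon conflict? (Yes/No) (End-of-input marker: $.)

Yes

FIRST(Primary Body) = { [, ], int } and FIRST(epsilon) = { epsilon }.
The second alternative is nullable and FOLLOW(ArgList) = { $, (, *, [, ], bool, int } shares [ with FIRST of the first — conflict.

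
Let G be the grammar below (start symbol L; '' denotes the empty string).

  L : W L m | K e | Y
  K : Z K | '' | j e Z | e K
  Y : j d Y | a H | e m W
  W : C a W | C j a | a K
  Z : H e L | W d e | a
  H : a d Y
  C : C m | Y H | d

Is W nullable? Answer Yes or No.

No

Nullable nonterminals: K.
No production of W has an RHS whose symbols are all nullable, so W is not nullable.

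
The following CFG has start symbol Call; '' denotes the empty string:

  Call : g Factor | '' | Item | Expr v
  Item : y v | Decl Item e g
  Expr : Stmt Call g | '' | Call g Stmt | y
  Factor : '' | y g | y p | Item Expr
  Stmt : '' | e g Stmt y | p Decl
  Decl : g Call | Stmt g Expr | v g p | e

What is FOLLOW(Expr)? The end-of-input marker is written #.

In Call : Expr v: add FIRST(v) = { v }.
In Factor : Item Expr: Expr is at the end, add FOLLOW(Factor) = { #, e, g, p, v, y }.
In Decl : Stmt g Expr: Expr is at the end, add FOLLOW(Decl) = { #, e, g, p, v, y }.
Union: FOLLOW(Expr) = { #, e, g, p, v, y }.

{ #, e, g, p, v, y }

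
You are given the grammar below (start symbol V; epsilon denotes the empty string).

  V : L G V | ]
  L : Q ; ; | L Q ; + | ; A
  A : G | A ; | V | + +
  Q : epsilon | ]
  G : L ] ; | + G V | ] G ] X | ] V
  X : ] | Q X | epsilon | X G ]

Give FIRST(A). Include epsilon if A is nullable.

{ +, ;, ] }

From A : G: add FIRST(G) = { +, ;, ] }.
From A : A ;: add FIRST(A) = { +, ;, ] }.
From A : V: add FIRST(V) = { ;, ] }.
A : + + contributes {+}.
Union: FIRST(A) = { +, ;, ] }.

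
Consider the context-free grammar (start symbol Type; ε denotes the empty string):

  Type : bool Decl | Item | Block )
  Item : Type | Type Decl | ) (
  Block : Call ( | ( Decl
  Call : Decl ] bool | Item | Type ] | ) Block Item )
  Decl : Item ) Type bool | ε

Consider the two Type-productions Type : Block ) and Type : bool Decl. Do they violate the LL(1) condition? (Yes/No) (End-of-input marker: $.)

Yes

FIRST(Block )) = { (, ), ], bool } and FIRST(bool Decl) = { bool }.
Both contain bool, so the two alternatives are not disjoint — LL(1) conflict.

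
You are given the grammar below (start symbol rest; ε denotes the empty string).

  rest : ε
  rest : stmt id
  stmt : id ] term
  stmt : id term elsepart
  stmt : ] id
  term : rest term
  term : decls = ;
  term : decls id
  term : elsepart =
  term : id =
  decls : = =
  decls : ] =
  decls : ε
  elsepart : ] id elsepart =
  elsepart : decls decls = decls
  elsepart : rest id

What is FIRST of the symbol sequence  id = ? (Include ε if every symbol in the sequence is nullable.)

{ id }

id is a terminal; add {id} and stop.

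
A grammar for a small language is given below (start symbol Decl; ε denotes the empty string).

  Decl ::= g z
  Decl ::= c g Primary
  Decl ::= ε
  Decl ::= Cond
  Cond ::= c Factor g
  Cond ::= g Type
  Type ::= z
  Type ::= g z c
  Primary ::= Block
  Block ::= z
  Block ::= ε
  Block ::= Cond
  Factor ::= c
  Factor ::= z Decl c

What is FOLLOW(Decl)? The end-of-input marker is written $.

Decl is the start symbol, so $ ∈ FOLLOW(Decl).
In Factor ::= z Decl c: add FIRST(c) = { c }.
Union: FOLLOW(Decl) = { $, c }.

{ $, c }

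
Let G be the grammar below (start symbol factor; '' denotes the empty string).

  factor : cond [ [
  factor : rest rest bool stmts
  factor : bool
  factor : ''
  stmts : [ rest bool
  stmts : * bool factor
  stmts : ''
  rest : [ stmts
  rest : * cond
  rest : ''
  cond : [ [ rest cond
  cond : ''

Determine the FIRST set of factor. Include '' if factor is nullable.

From factor : cond [ [: cond nullable, take FIRST(cond) ∪ {[} = { [ }.
From factor : rest rest bool stmts: rest, rest nullable, take FIRST(rest) ∪ FIRST(rest) ∪ {bool} = { *, [, bool }.
factor : bool contributes {bool}.
factor : '' contributes ''.
Union: FIRST(factor) = { *, [, bool, '' }.

{ *, [, bool, '' }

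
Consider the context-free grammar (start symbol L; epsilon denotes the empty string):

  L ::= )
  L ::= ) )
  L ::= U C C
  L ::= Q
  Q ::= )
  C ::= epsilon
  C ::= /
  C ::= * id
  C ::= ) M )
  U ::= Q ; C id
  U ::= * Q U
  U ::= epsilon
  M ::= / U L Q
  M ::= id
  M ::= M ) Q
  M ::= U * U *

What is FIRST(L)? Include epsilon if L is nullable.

L ::= ) contributes {)}.
L ::= ) ) contributes {)}.
From L ::= U C C: U, C, C nullable, take FIRST(U) ∪ FIRST(C) ∪ FIRST(C) = { ), *, / }; also epsilon since the whole RHS is nullable.
From L ::= Q: add FIRST(Q) = { ) }.
Union: FIRST(L) = { ), *, /, epsilon }.

{ ), *, /, epsilon }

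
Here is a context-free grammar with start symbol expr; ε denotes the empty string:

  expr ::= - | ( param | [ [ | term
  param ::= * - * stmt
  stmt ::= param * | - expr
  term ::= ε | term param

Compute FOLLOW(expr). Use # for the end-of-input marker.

expr is the start symbol, so # ∈ FOLLOW(expr).
In stmt ::= - expr: expr is at the end, add FOLLOW(stmt) = { #, * }.
Union: FOLLOW(expr) = { #, * }.

{ #, * }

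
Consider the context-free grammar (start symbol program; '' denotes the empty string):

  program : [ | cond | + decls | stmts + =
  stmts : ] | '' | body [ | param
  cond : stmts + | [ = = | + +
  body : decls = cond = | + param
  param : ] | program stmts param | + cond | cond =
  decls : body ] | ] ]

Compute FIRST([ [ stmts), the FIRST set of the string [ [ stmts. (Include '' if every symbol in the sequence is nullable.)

[ is a terminal; add {[} and stop.

{ [ }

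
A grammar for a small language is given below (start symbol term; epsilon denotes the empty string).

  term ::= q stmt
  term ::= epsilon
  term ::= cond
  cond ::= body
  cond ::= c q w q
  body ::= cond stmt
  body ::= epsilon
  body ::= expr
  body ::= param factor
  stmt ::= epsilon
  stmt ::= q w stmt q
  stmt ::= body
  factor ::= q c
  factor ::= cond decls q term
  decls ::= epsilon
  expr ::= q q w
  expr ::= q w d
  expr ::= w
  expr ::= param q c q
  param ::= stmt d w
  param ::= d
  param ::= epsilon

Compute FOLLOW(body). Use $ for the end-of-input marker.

In cond ::= body: body is at the end, add FOLLOW(cond) = { $, c, d, q, w }.
In stmt ::= body: body is at the end, add FOLLOW(stmt) = { $, c, d, q, w }.
Union: FOLLOW(body) = { $, c, d, q, w }.

{ $, c, d, q, w }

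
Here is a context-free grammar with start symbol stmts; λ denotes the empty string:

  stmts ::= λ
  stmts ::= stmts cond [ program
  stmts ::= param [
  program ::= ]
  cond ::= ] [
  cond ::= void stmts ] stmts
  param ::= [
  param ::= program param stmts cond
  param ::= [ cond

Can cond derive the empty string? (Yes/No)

No

Nullable nonterminals: stmts.
No production of cond has an RHS whose symbols are all nullable, so cond is not nullable.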